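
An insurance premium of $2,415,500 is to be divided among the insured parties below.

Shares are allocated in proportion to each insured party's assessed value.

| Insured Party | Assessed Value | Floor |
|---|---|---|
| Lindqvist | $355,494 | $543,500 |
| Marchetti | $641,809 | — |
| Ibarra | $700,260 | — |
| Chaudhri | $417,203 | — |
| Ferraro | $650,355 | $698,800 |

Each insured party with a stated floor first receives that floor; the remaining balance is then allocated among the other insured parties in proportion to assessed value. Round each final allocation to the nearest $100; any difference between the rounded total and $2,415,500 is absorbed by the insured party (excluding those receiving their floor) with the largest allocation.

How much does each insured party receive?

Lindqvist: $543,500; Marchetti: $428,000; Ibarra: $467,000; Chaudhri: $278,200; Ferraro: $698,800

Guaranteed amounts: Lindqvist $543,500; Ferraro $698,800. Remaining pool $1,173,200.
Remaining pool split over remaining assessed value 1,759,272: Marchetti 428,001.08 → $428,000; Ibarra 466,980.11 → $467,000; Chaudhri 278,218.81 → $278,200.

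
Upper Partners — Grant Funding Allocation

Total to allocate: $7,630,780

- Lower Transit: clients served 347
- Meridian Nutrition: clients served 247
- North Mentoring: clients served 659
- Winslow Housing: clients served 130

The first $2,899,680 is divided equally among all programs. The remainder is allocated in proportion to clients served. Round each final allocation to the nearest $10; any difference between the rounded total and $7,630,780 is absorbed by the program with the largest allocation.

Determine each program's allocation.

First tranche $2,899,680 split equally: $724,920 each.
Remainder $4,731,100 by clients served (total 1,383): Lower Transit 1,187,051.12 → $1,187,050; Meridian Nutrition 844,961.46 → $844,960; North Mentoring 2,254,370.86 → $2,254,370; Winslow Housing 444,716.56 → $444,720.
Totals: Lower Transit $724,920 + $1,187,050 = $1,911,970; Meridian Nutrition $724,920 + $844,960 = $1,569,880; North Mentoring $724,920 + $2,254,370 = $2,979,290; Winslow Housing $724,920 + $444,720 = $1,169,640.

Lower Transit: $1,911,970; Meridian Nutrition: $1,569,880; North Mentoring: $2,979,290; Winslow Housing: $1,169,640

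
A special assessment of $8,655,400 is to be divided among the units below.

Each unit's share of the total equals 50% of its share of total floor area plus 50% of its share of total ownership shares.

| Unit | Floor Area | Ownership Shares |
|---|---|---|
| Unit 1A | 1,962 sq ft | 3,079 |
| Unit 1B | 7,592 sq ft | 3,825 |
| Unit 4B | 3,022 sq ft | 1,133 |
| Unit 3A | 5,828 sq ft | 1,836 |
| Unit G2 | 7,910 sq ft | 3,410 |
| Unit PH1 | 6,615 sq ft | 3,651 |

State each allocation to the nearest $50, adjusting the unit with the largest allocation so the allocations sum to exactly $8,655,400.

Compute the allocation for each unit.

Unit 1A: $1,044,750 · Unit 1B: $1,975,300 · Unit 4B: $686,700 · Unit 3A: $1,235,150 · Unit G2: $1,911,050 · Unit PH1: $1,802,450

Floor area total 32,929; ownership shares total 16,934.
Blended shares (50% floor area + 50% ownership shares): Unit 1A 0.1207; Unit 1B 0.2282; Unit 4B 0.0793; Unit 3A 0.1427; Unit G2 0.2208; Unit PH1 0.2082.
Pro-rata amounts: Unit 1A 1,044,734.00; Unit 1B 1,975,307.63; Unit 4B 686,719.54; Unit 3A 1,235,159.24; Unit G2 1,911,042.29; Unit PH1 1,802,437.30.
Rounded to nearest $50: Unit 1A $1,044,750; Unit 1B $1,975,300; Unit 4B $686,700; Unit 3A $1,235,150; Unit G2 $1,911,050; Unit PH1 $1,802,450. Sum = $8,655,400.
Sum already equals the total — no adjustment.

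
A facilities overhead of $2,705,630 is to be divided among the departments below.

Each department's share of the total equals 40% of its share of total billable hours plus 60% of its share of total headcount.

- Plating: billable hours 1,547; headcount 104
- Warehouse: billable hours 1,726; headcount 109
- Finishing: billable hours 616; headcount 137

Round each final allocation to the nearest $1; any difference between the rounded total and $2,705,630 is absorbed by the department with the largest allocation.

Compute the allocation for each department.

Plating: $912,883; Warehouse: $985,887; Finishing: $806,860

Totals — billable hours 3,889, headcount 350.
Composite weights (40% billable hours + 60% headcount): Plating 0.3374; Warehouse 0.3644; Finishing 0.2982.
Raw shares: Plating 912,882.72; Warehouse 985,886.93; Finishing 806,860.35.
At nearest $1: Plating $912,883; Warehouse $985,887; Finishing $806,860. Sum = $2,705,630.
Sum already equals the total — no adjustment.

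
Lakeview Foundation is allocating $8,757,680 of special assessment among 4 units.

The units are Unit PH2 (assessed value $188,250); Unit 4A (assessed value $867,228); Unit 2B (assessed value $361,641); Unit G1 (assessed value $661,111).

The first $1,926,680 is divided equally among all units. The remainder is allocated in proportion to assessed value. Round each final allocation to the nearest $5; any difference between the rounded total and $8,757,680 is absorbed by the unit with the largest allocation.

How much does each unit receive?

Unit PH2: $1,100,435; Unit 4A: $3,332,190; Unit 2B: $1,670,360; Unit G1: $2,654,695

First tranche $1,926,680 split equally: $481,670 each.
Remainder $6,831,000 by assessed value (total 2,078,230): Unit PH2 618,764.89 → $618,765; Unit 4A 2,850,519.18 → $2,850,520; Unit 2B 1,188,689.26 → $1,188,690; Unit G1 2,173,026.68 → $2,173,025.
Totals: Unit PH2 $481,670 + $618,765 = $1,100,435; Unit 4A $481,670 + $2,850,520 = $3,332,190; Unit 2B $481,670 + $1,188,690 = $1,670,360; Unit G1 $481,670 + $2,173,025 = $2,654,695.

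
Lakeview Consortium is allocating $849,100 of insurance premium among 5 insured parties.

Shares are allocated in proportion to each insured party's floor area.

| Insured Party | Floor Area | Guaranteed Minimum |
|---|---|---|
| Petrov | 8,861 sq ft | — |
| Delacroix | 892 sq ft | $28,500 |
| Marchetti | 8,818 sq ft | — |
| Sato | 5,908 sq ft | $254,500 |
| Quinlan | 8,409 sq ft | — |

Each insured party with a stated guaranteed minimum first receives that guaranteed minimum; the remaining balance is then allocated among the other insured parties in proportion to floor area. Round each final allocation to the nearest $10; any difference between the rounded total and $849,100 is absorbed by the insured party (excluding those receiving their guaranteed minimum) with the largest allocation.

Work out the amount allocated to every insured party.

Petrov: $192,280; Delacroix: $28,500; Marchetti: $191,350; Sato: $254,500; Quinlan: $182,470

Guaranteed amounts: Delacroix $28,500; Sato $254,500. Remaining pool $566,100.
Remaining pool split over remaining floor area 26,088: Petrov 192,280.44 → $192,280; Marchetti 191,347.36 → $191,350; Quinlan 182,472.21 → $182,470.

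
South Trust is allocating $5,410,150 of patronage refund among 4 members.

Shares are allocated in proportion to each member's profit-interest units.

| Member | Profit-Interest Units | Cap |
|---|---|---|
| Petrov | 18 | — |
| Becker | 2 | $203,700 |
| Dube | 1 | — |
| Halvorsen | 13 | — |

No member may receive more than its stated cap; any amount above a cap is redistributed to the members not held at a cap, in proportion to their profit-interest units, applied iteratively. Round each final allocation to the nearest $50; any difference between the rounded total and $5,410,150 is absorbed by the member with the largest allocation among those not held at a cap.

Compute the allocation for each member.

Combined profit-interest units = 34.
Unconstrained shares: Petrov 2,864,197.06; Becker 318,244.12; Dube 159,122.06; Halvorsen 2,068,586.76.
Cap binds for Becker ($203,700); balance $5,206,450 reallocated over remaining profit-interest units 32.
Remaining shares: Petrov 2,928,628.12 → $2,928,650; Dube 162,701.56 → $162,700; Halvorsen 2,115,120.31 → $2,115,100.

Petrov: $2,928,650; Becker: $203,700; Dube: $162,700; Halvorsen: $2,115,100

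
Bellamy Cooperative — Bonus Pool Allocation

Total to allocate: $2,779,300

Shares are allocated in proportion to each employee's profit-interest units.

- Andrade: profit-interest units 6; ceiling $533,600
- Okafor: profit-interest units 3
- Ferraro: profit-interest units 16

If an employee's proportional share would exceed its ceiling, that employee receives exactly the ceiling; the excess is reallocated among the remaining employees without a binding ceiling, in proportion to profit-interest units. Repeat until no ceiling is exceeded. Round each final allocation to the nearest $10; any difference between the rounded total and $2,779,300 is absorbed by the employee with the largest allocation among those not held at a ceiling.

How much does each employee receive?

Profit-interest units total: 25.
Pro-rata shares before constraints: Andrade 667,032.00; Okafor 333,516.00; Ferraro 1,778,752.00.
Cap binds for Andrade ($533,600); residual $2,245,700 reallocated over remaining profit-interest units 19.
Redistributed shares: Okafor 354,584.21 → $354,580; Ferraro 1,891,115.79 → $1,891,120.

Andrade: $533,600 | Okafor: $354,580 | Ferraro: $1,891,120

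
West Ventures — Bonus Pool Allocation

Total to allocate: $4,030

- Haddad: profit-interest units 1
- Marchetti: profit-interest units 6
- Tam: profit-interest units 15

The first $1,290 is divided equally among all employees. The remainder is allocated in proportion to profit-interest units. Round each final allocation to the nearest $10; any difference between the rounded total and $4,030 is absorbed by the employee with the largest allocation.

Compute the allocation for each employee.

Haddad: $550; Marchetti: $1,180; Tam: $2,300

First tranche $1,290 split equally: $430 each.
Remainder $2,740 by profit-interest units (total 22): Haddad 124.55 → $120; Marchetti 747.27 → $750; Tam 1,868.18 → $1,870.
Totals: Haddad $430 + $120 = $550; Marchetti $430 + $750 = $1,180; Tam $430 + $1,870 = $2,300.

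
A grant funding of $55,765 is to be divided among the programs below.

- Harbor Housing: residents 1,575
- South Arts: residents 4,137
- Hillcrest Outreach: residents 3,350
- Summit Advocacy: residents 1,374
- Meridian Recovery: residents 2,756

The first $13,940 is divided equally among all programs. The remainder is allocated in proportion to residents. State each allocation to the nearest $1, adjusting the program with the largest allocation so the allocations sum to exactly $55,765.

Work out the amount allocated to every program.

Harbor Housing: $7,782 · South Arts: $15,904 · Hillcrest Outreach: $13,409 · Summit Advocacy: $7,144 · Meridian Recovery: $11,526

$13,940 shared equally gives $2,788 per program.
Remainder $41,825 by residents (total 13,192): Harbor Housing 4,993.51 → $4,994; South Arts 13,116.28 → $13,116; Hillcrest Outreach 10,621.12 → $10,621; Summit Advocacy 4,356.24 → $4,356; Meridian Recovery 8,737.85 → $8,738.
Totals: Harbor Housing $2,788 + $4,994 = $7,782; South Arts $2,788 + $13,116 = $15,904; Hillcrest Outreach $2,788 + $10,621 = $13,409; Summit Advocacy $2,788 + $4,356 = $7,144; Meridian Recovery $2,788 + $8,738 = $11,526.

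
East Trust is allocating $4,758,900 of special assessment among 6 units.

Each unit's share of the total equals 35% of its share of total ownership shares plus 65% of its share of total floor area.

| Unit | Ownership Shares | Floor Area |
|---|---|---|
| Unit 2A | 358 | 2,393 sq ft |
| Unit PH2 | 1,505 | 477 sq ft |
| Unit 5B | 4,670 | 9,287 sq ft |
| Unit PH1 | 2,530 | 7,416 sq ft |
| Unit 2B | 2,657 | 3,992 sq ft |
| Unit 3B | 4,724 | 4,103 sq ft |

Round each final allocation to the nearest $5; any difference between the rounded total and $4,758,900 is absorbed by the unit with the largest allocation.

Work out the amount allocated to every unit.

Unit 2A: $303,800 | Unit PH2: $205,770 | Unit 5B: $1,511,310 | Unit PH1: $1,085,375 | Unit 2B: $715,435 | Unit 3B: $937,210

Ownership shares total 16,444; floor area total 27,668.
Combined weights (35% ownership shares + 65% floor area): Unit 2A 0.0638; Unit PH2 0.0432; Unit 5B 0.3176; Unit PH1 0.2281; Unit 2B 0.1503; Unit 3B 0.1969.
Pro-rata amounts: Unit 2A 303,799.49; Unit PH2 205,770.30; Unit 5B 1,511,312.41; Unit PH1 1,085,373.54; Unit 2B 715,433.87; Unit 3B 937,210.39.
After rounding ($5): Unit 2A $303,800; Unit PH2 $205,770; Unit 5B $1,511,310; Unit PH1 $1,085,375; Unit 2B $715,435; Unit 3B $937,210. Sum = $4,758,900.
Rounded total matches; no reconciliation needed.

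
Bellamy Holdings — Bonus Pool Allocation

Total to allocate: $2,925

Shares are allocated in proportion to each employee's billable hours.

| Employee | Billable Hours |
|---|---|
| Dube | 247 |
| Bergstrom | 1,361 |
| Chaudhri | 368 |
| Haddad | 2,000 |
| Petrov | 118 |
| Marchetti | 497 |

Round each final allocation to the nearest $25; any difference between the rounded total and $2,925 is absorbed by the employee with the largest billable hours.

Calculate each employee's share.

Total billable hours = 247 + 1,361 + 368 + 2,000 + 118 + 497 = 4,591.
Raw shares: Dube 157.37; Bergstrom 867.12; Chaudhri 234.46; Haddad 1,274.23; Petrov 75.18; Marchetti 316.65.
At nearest $25: Dube $150; Bergstrom $875; Chaudhri $225; Haddad $1,275; Petrov $75; Marchetti $325. Sum = $2,925.
Sum already equals the total — no adjustment.

Dube: $150 | Bergstrom: $875 | Chaudhri: $225 | Haddad: $1,275 | Petrov: $75 | Marchetti: $325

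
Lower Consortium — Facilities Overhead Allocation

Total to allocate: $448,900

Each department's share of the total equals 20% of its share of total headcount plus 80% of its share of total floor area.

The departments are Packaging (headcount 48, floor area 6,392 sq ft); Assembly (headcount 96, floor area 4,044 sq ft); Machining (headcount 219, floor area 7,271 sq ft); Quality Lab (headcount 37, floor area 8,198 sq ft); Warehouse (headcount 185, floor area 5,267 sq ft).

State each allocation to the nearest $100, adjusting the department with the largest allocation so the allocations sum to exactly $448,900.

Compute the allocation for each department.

Headcount total 585; floor area total 31,172.
Composite weights (20% headcount + 80% floor area): Packaging 0.1805; Assembly 0.1366; Machining 0.2615; Quality Lab 0.2230; Warehouse 0.1984.
Proportional shares: Packaging 81,006.21; Assembly 61,322.42; Machining 117,376.20; Quality Lab 100,124.23; Warehouse 89,070.94.
After rounding ($100): Packaging $81,000; Assembly $61,300; Machining $117,400; Quality Lab $100,100; Warehouse $89,100. Sum = $448,900.
Sum already equals the total — no adjustment.

Packaging: $81,000 · Assembly: $61,300 · Machining: $117,400 · Quality Lab: $100,100 · Warehouse: $89,100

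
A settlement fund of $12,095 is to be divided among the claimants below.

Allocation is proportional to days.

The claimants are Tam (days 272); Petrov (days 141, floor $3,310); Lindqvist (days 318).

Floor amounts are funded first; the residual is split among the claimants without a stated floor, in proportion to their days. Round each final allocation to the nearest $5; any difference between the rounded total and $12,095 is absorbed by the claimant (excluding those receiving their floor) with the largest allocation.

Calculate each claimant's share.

Tam: $4,050 | Petrov: $3,310 | Lindqvist: $4,735

Minimums first: Petrov $3,310. Balance $8,785.
Balance split over remaining days 590: Tam 4,050.03 → $4,050; Lindqvist 4,734.97 → $4,735.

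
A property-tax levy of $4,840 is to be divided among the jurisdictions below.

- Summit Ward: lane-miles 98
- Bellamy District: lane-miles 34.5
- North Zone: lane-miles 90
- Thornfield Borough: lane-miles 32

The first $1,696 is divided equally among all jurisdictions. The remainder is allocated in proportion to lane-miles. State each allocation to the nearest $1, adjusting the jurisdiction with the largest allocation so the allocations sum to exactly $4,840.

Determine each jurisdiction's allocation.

Equal tier: $1,696 ÷ 4 = $424 apiece.
Remainder $3,144 by lane-miles (total 254.5): Summit Ward 1,210.66 → $1,211; Bellamy District 426.20 → $426; North Zone 1,111.83 → $1,112; Thornfield Borough 395.32 → $395.
Totals: Summit Ward $424 + $1,211 = $1,635; Bellamy District $424 + $426 = $850; North Zone $424 + $1,112 = $1,536; Thornfield Borough $424 + $395 = $819.

Summit Ward: $1,635 | Bellamy District: $850 | North Zone: $1,536 | Thornfield Borough: $819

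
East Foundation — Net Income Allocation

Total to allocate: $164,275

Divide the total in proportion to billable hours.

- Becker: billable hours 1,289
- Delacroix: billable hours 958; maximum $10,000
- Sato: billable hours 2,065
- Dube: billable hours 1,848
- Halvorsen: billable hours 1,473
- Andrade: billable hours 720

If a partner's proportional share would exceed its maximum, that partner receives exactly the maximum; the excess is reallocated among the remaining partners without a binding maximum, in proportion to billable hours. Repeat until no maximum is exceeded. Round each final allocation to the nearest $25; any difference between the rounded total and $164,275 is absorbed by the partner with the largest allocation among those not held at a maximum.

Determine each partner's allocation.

Combined billable hours = 8,353.
Unconstrained shares: Becker 25,350.23; Delacroix 18,840.59; Sato 40,611.50; Dube 36,343.85; Halvorsen 28,968.88; Andrade 14,159.94.
Cap binds for Delacroix ($10,000); residual $154,275 reallocated over remaining billable hours 7,395.
Shares after redistribution: Becker 26,891.21 → $26,900; Sato 43,080.17 → $43,075; Dube 38,553.10 → $38,550; Halvorsen 30,729.83 → $30,725; Andrade 15,020.69 → $15,025.

Becker: $26,900 | Delacroix: $10,000 | Sato: $43,075 | Dube: $38,550 | Halvorsen: $30,725 | Andrade: $15,025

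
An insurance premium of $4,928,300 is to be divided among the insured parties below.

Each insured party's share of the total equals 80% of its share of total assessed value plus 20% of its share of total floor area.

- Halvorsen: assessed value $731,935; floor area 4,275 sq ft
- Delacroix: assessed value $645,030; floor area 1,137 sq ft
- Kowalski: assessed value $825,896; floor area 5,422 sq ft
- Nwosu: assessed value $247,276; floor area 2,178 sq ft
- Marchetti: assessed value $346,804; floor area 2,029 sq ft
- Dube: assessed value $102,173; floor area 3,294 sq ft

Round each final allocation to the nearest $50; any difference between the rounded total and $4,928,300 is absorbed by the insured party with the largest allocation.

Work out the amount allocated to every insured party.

Totals — assessed value 2,899,114, floor area 18,335.
Blended shares (80% assessed value + 20% floor area): Halvorsen 0.2486; Delacroix 0.1904; Kowalski 0.2870; Nwosu 0.0920; Marchetti 0.1178; Dube 0.0641.
Unrounded shares: Halvorsen 1,225,209.56; Delacroix 938,329.59; Kowalski 1,414,652.36; Nwosu 453,367.90; Marchetti 580,710.66; Dube 316,029.94.
At nearest $50: Halvorsen $1,225,200; Delacroix $938,350; Kowalski $1,414,650; Nwosu $453,350; Marchetti $580,700; Dube $316,050. Sum = $4,928,300.
Rounded total matches; no reconciliation needed.

Halvorsen: $1,225,200; Delacroix: $938,350; Kowalski: $1,414,650; Nwosu: $453,350; Marchetti: $580,700; Dube: $316,050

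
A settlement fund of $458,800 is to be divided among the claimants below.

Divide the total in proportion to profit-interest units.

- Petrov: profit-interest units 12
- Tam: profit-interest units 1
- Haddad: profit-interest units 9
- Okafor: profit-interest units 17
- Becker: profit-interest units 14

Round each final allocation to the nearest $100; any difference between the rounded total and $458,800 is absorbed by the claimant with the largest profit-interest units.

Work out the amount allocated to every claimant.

Petrov: $103,900 | Tam: $8,700 | Haddad: $77,900 | Okafor: $147,100 | Becker: $121,200

Combined profit-interest units = 53.
Unrounded shares: Petrov 12/53 × $458,800 = 103,879.25; Tam 1/53 × $458,800 = 8,656.60; Haddad 9/53 × $458,800 = 77,909.43; Okafor 17/53 × $458,800 = 147,162.26; Becker 14/53 × $458,800 = 121,192.45.
After rounding ($100): Petrov $103,900; Tam $8,700; Haddad $77,900; Okafor $147,200; Becker $121,200. Sum = $458,900.
Difference $458,800 − $458,900 = −$100 applied to largest profit-interest units (Okafor): Okafor becomes $147,100.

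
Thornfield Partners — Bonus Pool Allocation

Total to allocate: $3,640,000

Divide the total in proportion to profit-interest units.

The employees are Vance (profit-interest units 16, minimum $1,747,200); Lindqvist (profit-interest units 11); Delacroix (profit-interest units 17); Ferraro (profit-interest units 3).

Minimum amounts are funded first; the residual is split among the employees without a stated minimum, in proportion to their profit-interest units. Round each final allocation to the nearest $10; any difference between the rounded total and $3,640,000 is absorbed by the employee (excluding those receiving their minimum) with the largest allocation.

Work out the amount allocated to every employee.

Minimums first: Vance $1,747,200. Remaining pool $1,892,800.
Remaining pool split over remaining profit-interest units 31: Lindqvist 671,638.71 → $671,640; Delacroix 1,037,987.10 → $1,037,990; Ferraro 183,174.19 → $183,170.

Vance: $1,747,200 · Lindqvist: $671,640 · Delacroix: $1,037,990 · Ferraro: $183,170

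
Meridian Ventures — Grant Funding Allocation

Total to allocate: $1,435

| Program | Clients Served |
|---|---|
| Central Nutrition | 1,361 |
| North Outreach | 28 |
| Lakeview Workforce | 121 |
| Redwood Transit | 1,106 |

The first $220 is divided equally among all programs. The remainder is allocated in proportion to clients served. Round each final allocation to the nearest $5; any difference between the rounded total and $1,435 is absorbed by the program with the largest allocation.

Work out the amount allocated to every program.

First tranche $220 split equally: $55 each.
Remainder $1,215 by clients served (total 2,616): Central Nutrition 632.12 → $630; North Outreach 13.00 → $15; Lakeview Workforce 56.20 → $55; Redwood Transit 513.68 → $515.
Totals: Central Nutrition $55 + $630 = $685; North Outreach $55 + $15 = $70; Lakeview Workforce $55 + $55 = $110; Redwood Transit $55 + $515 = $570.

Central Nutrition: $685; North Outreach: $70; Lakeview Workforce: $110; Redwood Transit: $570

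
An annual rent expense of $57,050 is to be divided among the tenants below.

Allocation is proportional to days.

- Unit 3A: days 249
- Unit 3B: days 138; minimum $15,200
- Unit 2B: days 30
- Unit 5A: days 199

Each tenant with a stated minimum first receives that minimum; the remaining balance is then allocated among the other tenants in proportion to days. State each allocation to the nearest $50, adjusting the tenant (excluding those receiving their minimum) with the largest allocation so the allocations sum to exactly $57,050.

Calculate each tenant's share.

Unit 3A: $21,800 | Unit 3B: $15,200 | Unit 2B: $2,650 | Unit 5A: $17,400

Guaranteed amounts: Unit 3B $15,200. Residual $41,850.
Residual split over remaining days 478: Unit 3A 21,800.52 → $21,800; Unit 2B 2,626.57 → $2,650; Unit 5A 17,422.91 → $17,400.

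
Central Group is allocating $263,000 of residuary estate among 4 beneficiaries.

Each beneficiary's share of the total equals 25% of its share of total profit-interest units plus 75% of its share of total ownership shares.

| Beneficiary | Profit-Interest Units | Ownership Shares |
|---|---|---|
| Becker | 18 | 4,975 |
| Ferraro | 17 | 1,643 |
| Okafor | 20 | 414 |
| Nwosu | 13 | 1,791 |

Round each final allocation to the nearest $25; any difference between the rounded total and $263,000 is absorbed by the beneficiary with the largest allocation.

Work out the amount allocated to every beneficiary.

Becker: $128,625; Ferraro: $53,175; Okafor: $28,600; Nwosu: $52,600

Totals — profit-interest units 68, ownership shares 8,823.
Combined weights (25% profit-interest units + 75% ownership shares): Becker 0.4891; Ferraro 0.2022; Okafor 0.1087; Nwosu 0.2000.
Raw shares: Becker 128,627.21; Ferraro 53,168.97; Okafor 28,593.76; Nwosu 52,610.06.
At nearest $25: Becker $128,625; Ferraro $53,175; Okafor $28,600; Nwosu $52,600. Sum = $263,000.
No rounding difference to absorb.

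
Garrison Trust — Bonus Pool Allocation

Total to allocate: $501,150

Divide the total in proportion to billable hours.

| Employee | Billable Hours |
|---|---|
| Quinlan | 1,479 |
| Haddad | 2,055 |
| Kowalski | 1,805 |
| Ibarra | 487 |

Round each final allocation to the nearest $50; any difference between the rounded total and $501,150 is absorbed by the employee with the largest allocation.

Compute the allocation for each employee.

Total billable hours = 5,826.
Proportional shares: Quinlan 1,479/5,826 × $501,150 = 127,222.94; Haddad 2,055/5,826 × $501,150 = 176,770.21; Kowalski 1,805/5,826 × $501,150 = 155,265.32; Ibarra 487/5,826 × $501,150 = 41,891.53.
After rounding ($50): Quinlan $127,200; Haddad $176,750; Kowalski $155,250; Ibarra $41,900. Sum = $501,100.
Difference $501,150 − $501,100 = +$50 applied to largest allocation (Haddad): Haddad becomes $176,800.

Quinlan: $127,200 | Haddad: $176,800 | Kowalski: $155,250 | Ibarra: $41,900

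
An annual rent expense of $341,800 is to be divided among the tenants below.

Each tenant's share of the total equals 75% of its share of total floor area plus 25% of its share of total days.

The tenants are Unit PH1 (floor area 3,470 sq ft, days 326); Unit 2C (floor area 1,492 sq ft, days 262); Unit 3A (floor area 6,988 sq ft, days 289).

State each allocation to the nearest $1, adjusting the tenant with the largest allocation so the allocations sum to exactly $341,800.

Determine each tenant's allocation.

Unit PH1: $106,202 · Unit 2C: $57,534 · Unit 3A: $178,064

Floor area total 11,950; days total 877.
Composite weights (75% floor area + 25% days): Unit PH1 0.3107; Unit 2C 0.1683; Unit 3A 0.5210.
Proportional shares: Unit PH1 106,201.66; Unit 2C 57,534.03; Unit 3A 178,064.31.
At nearest $1: Unit PH1 $106,202; Unit 2C $57,534; Unit 3A $178,064. Sum = $341,800.
Rounded total matches; no reconciliation needed.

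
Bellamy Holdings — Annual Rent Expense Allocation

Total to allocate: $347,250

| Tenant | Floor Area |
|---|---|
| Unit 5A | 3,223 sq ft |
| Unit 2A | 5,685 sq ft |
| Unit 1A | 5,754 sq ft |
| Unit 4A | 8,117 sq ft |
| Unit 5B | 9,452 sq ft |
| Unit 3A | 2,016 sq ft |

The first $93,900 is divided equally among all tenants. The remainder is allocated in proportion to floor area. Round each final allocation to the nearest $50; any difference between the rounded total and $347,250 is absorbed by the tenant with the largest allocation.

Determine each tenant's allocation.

Equal tier: $93,900 ÷ 6 = $15,650 apiece.
Remainder $253,350 by floor area (total 34,247): Unit 5A 23,842.88 → $23,850; Unit 2A 42,056.09 → $42,050; Unit 1A 42,566.53 → $42,550; Unit 4A 60,047.36 → $60,050; Unit 5B 69,923.33 → $69,900; Unit 3A 14,913.82 → $14,900.
Rounding difference +$50 on remainder applied to Unit 5B.
Totals: Unit 5A $15,650 + $23,850 = $39,500; Unit 2A $15,650 + $42,050 = $57,700; Unit 1A $15,650 + $42,550 = $58,200; Unit 4A $15,650 + $60,050 = $75,700; Unit 5B $15,650 + $69,950 = $85,600; Unit 3A $15,650 + $14,900 = $30,550.

Unit 5A: $39,500 · Unit 2A: $57,700 · Unit 1A: $58,200 · Unit 4A: $75,700 · Unit 5B: $85,600 · Unit 3A: $30,550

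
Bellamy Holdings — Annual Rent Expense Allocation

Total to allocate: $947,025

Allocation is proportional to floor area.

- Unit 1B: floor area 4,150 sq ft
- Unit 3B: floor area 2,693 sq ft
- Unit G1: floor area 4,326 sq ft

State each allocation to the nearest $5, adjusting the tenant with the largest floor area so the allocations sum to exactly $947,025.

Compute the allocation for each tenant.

Unit 1B: $351,880 · Unit 3B: $228,340 · Unit G1: $366,805

Combined floor area = 4,150 + 2,693 + 4,326 = 11,169.
Raw shares: Unit 1B 351,880.54; Unit 3B 228,340.79; Unit G1 366,803.67.
After rounding ($5): Unit 1B $351,880; Unit 3B $228,340; Unit G1 $366,805. Sum = $947,025.
Rounded total matches; no reconciliation needed.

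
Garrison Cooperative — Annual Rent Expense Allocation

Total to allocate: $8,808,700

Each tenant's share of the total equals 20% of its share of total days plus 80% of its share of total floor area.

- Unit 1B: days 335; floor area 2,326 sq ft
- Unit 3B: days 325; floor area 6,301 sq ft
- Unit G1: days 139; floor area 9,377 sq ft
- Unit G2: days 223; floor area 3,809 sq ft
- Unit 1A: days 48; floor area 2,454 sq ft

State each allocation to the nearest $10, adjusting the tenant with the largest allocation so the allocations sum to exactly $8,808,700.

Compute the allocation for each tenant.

Days total 1,070; floor area total 24,267.
Blended shares (20% days + 80% floor area): Unit 1B 0.1393; Unit 3B 0.2685; Unit G1 0.3351; Unit G2 0.1673; Unit 1A 0.0899.
Unrounded shares: Unit 1B 1,227,026.26; Unit 3B 2,364,872.44; Unit G1 2,951,874.03; Unit G2 1,473,272.22; Unit 1A 791,655.05.
After rounding ($10): Unit 1B $1,227,030; Unit 3B $2,364,870; Unit G1 $2,951,870; Unit G2 $1,473,270; Unit 1A $791,660. Sum = $8,808,700.
Sum already equals the total — no adjustment.

Unit 1B: $1,227,030 · Unit 3B: $2,364,870 · Unit G1: $2,951,870 · Unit G2: $1,473,270 · Unit 1A: $791,660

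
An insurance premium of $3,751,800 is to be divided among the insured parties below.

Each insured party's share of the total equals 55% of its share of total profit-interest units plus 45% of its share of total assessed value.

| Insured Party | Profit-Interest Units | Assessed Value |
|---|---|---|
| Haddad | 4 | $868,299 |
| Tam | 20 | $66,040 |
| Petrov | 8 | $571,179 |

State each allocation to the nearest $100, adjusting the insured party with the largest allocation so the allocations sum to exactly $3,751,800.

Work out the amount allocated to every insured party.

Haddad: $1,231,700 | Tam: $1,363,700 | Petrov: $1,156,400

Profit-interest units total 32; assessed value total 1,505,518.
Blended shares (55% profit-interest units + 45% assessed value): Haddad 0.3283; Tam 0.3635; Petrov 0.3082.
Raw shares: Haddad 1,231,659.50; Tam 1,363,739.48; Petrov 1,156,401.02.
Rounded to nearest $100: Haddad $1,231,700; Tam $1,363,700; Petrov $1,156,400. Sum = $3,751,800.
Sum already equals the total — no adjustment.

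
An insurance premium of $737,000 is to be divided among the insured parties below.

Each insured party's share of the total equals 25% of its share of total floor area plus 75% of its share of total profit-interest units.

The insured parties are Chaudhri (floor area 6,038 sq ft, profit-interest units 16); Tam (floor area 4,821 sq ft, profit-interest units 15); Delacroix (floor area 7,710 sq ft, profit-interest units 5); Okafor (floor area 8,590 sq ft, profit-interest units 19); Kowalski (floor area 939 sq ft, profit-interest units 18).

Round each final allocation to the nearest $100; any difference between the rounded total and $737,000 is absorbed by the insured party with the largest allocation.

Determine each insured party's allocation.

Totals — floor area 28,098, profit-interest units 73.
Composite weights (25% floor area + 75% profit-interest units): Chaudhri 0.2181; Tam 0.1970; Delacroix 0.1200; Okafor 0.2716; Kowalski 0.1933.
Raw shares: Chaudhri 160,744.30; Tam 145,192.02; Delacroix 88,417.19; Okafor 200,194.56; Kowalski 142,451.92.
Rounded to nearest $100: Chaudhri $160,700; Tam $145,200; Delacroix $88,400; Okafor $200,200; Kowalski $142,500. Sum = $737,000.
Rounded total matches; no reconciliation needed.

Chaudhri: $160,700 · Tam: $145,200 · Delacroix: $88,400 · Okafor: $200,200 · Kowalski: $142,500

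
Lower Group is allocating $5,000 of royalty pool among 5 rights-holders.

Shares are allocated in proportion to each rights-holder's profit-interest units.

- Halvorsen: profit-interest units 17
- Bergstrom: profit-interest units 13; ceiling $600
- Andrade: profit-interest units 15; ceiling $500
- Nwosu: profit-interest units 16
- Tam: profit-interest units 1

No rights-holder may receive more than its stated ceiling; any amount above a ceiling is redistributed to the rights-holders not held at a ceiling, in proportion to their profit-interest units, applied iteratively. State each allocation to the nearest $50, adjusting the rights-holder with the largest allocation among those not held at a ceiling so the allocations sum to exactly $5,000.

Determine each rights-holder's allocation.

Halvorsen: $1,950 · Bergstrom: $600 · Andrade: $500 · Nwosu: $1,850 · Tam: $100

Combined profit-interest units = 62.
Unconstrained shares: Halvorsen 1,370.97; Bergstrom 1,048.39; Andrade 1,209.68; Nwosu 1,290.32; Tam 80.65.
Held at cap: Bergstrom ($600), Andrade ($500); residual $3,900 reallocated over remaining profit-interest units 34.
Redistributed shares: Halvorsen 1,950.00 → $1,950; Nwosu 1,835.29 → $1,850; Tam 114.71 → $100.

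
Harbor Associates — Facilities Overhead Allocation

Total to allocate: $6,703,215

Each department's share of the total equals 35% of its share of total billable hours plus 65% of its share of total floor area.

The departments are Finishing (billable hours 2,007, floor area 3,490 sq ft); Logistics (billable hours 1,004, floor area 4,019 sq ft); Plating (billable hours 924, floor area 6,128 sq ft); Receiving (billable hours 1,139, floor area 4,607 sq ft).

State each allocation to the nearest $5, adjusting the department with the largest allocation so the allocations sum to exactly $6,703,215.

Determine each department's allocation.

Finishing: $1,761,495 | Logistics: $1,424,060 | Plating: $1,890,750 | Receiving: $1,626,910

Totals — billable hours 5,074, floor area 18,244.
Composite weights (35% billable hours + 65% floor area): Finishing 0.2628; Logistics 0.2124; Plating 0.2821; Receiving 0.2427.
Raw shares: Finishing 1,761,493.10; Logistics 1,424,061.61; Plating 1,890,749.11; Receiving 1,626,911.17.
At nearest $5: Finishing $1,761,495; Logistics $1,424,060; Plating $1,890,750; Receiving $1,626,910. Sum = $6,703,215.
Sum already equals the total — no adjustment.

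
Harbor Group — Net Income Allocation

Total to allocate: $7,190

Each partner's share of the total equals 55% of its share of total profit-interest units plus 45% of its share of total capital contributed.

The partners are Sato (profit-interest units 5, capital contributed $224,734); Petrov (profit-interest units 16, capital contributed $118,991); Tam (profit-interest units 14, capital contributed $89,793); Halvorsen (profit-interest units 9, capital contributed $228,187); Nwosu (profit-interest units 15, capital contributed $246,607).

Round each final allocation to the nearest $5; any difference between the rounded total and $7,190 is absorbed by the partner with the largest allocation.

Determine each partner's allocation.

Profit-interest units total 59; capital contributed total 908,312.
Blended shares (55% profit-interest units + 45% capital contributed): Sato 0.1579; Petrov 0.2081; Tam 0.1750; Halvorsen 0.1969; Nwosu 0.2620.
Proportional shares: Sato 1,135.65; Petrov 1,496.26; Tam 1,258.21; Halvorsen 1,416.05; Nwosu 1,883.82.
At nearest $5: Sato $1,135; Petrov $1,495; Tam $1,260; Halvorsen $1,415; Nwosu $1,885. Sum = $7,190.
Sum already equals the total — no adjustment.

Sato: $1,135 · Petrov: $1,495 · Tam: $1,260 · Halvorsen: $1,415 · Nwosu: $1,885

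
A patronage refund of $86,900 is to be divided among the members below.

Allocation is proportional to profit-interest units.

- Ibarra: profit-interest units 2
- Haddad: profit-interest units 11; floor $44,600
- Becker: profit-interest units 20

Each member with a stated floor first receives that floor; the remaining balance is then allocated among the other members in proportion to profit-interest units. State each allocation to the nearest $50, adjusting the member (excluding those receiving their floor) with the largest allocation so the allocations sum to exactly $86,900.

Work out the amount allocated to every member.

Ibarra: $3,850 · Haddad: $44,600 · Becker: $38,450

Guaranteed amounts: Haddad $44,600. Remaining pool $42,300.
Remaining pool split over remaining profit-interest units 22: Ibarra 3,845.45 → $3,850; Becker 38,454.55 → $38,450.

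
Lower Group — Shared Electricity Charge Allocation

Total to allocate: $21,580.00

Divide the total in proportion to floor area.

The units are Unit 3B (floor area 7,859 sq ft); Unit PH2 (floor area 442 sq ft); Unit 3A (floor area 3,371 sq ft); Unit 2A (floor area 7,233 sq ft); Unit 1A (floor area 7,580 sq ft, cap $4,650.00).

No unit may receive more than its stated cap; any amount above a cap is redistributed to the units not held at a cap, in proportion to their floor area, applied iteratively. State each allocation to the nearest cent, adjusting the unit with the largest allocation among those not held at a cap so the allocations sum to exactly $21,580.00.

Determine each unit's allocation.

Sum of floor area: 26,485.
Pro-rata shares before constraints: Unit 3B 6,403.5197; Unit PH2 360.1420; Unit 3A 2,746.6936; Unit 2A 5,893.4544; Unit 1A 6,176.1903.
Held at cap: Unit 1A ($4,650.00); remaining pool $16,930.00 reallocated over remaining floor area 18,905.
Remaining shares: Unit 3B 7,037.9725 → $7,037.97; Unit PH2 395.8244 → $395.82; Unit 3A 3,018.8326 → $3,018.83; Unit 2A 6,477.3705 → $6,477.37.
Rounding difference +$0.01 applied to Unit 3B → $7,037.98.

Unit 3B: $7,037.98 | Unit PH2: $395.82 | Unit 3A: $3,018.83 | Unit 2A: $6,477.37 | Unit 1A: $4,650.00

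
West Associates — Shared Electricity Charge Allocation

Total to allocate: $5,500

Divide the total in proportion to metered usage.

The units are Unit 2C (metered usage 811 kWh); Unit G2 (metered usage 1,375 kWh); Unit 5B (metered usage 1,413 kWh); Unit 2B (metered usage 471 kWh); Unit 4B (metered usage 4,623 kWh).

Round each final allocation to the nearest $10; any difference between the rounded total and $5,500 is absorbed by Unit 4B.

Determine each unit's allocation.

Combined metered usage = 8,693.
Pro-rata amounts: Unit 2C 811/8,693 × $5,500 = 513.11; Unit G2 1,375/8,693 × $5,500 = 869.95; Unit 5B 1,413/8,693 × $5,500 = 894.00; Unit 2B 471/8,693 × $5,500 = 298.00; Unit 4B 4,623/8,693 × $5,500 = 2,924.94.
At nearest $10: Unit 2C $510; Unit G2 $870; Unit 5B $890; Unit 2B $300; Unit 4B $2,920. Sum = $5,490.
Difference $5,500 − $5,490 = +$10 applied to Unit 4B: Unit 4B becomes $2,930.

Unit 2C: $510 | Unit G2: $870 | Unit 5B: $890 | Unit 2B: $300 | Unit 4B: $2,930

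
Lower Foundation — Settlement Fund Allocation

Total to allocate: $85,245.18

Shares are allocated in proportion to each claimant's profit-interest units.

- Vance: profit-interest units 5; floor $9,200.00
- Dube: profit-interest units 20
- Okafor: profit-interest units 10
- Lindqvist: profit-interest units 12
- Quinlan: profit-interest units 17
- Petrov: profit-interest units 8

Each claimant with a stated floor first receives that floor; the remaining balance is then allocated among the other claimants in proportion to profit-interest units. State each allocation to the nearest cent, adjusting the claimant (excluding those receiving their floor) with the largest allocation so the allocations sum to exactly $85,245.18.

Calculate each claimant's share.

Fund the minimums — Vance $9,200.00. Remaining pool $76,045.18.
Remaining pool split over remaining profit-interest units 67: Dube 22,700.0537 → $22,700.05; Okafor 11,350.0269 → $11,350.03; Lindqvist 13,620.0322 → $13,620.03; Quinlan 19,295.0457 → $19,295.05; Petrov 9,080.0215 → $9,080.02.

Vance: $9,200.00 | Dube: $22,700.05 | Okafor: $11,350.03 | Lindqvist: $13,620.03 | Quinlan: $19,295.05 | Petrov: $9,080.02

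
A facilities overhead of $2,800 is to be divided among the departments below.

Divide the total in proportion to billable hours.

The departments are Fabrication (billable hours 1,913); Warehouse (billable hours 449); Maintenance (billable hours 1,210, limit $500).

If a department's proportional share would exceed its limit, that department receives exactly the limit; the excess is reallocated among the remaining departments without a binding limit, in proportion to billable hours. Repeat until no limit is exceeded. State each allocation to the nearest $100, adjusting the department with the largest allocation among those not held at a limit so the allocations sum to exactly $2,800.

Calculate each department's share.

Billable hours total: 3,572.
Unconstrained shares: Fabrication 1,499.55; Warehouse 351.96; Maintenance 948.49.
Cap binds for Maintenance ($500); residual $2,300 reallocated over remaining billable hours 2,362.
Shares after redistribution: Fabrication 1,862.79 → $1,900; Warehouse 437.21 → $400.

Fabrication: $1,900; Warehouse: $400; Maintenance: $500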